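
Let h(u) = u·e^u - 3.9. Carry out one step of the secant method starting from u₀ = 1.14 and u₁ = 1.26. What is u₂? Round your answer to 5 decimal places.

1.18588

h(1.14) = -0.3354841, h(1.26) = 0.5420311
u₂ = 1.2600000 − 0.5420311·(1.2600000 − 1.1400000) / (0.5420311 − (-0.3354841)) = 1.2600000 − (0.0650437)/(0.8775151) = 1.1858774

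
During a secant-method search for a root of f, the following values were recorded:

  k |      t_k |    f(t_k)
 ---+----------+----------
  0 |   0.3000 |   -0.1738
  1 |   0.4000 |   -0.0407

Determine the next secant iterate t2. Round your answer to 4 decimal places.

0.4306

t2 = 0.4000 − (-0.0407)·(0.4000 − 0.3000) / (-0.0407 − (-0.1738))
   = 0.4000 − (-0.004070)/(0.133100) = 0.430579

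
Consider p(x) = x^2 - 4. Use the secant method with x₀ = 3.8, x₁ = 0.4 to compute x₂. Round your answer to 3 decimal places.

p(3.8) = 10.44000, p(0.4) = -3.84000
x₂ = 0.40000 − (-3.84000)·(0.40000 − 3.80000) / (-3.84000 − 10.44000) = 0.40000 − (13.05600)/(-14.28000) = 1.31429

1.314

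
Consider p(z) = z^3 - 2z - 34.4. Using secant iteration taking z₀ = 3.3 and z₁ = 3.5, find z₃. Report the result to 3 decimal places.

p(3.3) = -5.06300, p(3.5) = 1.47500
z₂ = 3.50000 − 1.47500·(3.50000 − 3.30000) / (1.47500 − (-5.06300)) = 3.50000 − (0.29500)/(6.53800) = 3.45488
p(3.45488) = -0.07166
z₃ = 3.45488 − (-0.07166)·(3.45488 − 3.50000) / (-0.07166 − 1.47500) = 3.45488 − (0.00323)/(-1.54666) = 3.45697

3.457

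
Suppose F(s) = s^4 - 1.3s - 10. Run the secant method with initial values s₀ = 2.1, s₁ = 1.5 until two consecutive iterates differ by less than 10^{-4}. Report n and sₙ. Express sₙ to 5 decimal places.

n = 6, sₙ = 1.87810

F(2.1) = 6.7181000, F(1.5) = -6.8875000
s₂ = 1.5000000 − (-6.8875000)·(-0.6000000)/(-13.6056000) = 1.8037352;  |Δ| = 0.3037352
F(1.8037352) = -1.7598488
s₃ = 1.8037352 − (-1.7598488)·(0.3037352)/(5.1276512) = 1.9079795;  |Δ| = 0.1042442
F(1.9079795) = 0.7720342
s₄ = 1.9079795 − 0.7720342·(0.1042442)/(2.5318831) = 1.8761928;  |Δ| = 0.0317867
F(1.8761928) = -0.0479508
s₅ = 1.8761928 − (-0.0479508)·(-0.0317867)/(-0.8199850) = 1.8780516;  |Δ| = 0.0018588
F(1.8780516) = -0.0011890
s₆ = 1.8780516 − (-0.0011890)·(0.0018588)/(0.0467617) = 1.8780989;  |Δ| = 0.0000473
|s₆ − s₅| = 0.0000473 < 10^{-4}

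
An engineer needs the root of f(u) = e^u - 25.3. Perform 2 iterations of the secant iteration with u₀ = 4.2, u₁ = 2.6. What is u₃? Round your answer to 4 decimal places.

3.3320

f(4.2) = 41.386331, f(2.6) = -11.836262
u₂ = 2.600000 − (-11.836262)·(2.600000 − 4.200000) / (-11.836262 − 41.386331) = 2.600000 − (18.938019)/(-53.222593) = 2.955827
f(2.955827) = -6.082397
u₃ = 2.955827 − (-6.082397)·(2.955827 − 2.600000) / (-6.082397 − (-11.836262)) = 2.955827 − (-2.164279)/(5.753865) = 3.331970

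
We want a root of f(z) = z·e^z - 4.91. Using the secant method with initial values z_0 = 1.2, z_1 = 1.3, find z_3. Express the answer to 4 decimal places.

1.3164

f(1.2) = -0.925860, f(1.3) = -0.139914
z_2 = 1.300000 − (-0.139914)·(1.300000 − 1.200000) / (-0.139914 − (-0.925860)) = 1.300000 − (-0.013991)/(0.785945) = 1.317802
f(1.317802) = 0.012258
z_3 = 1.317802 − 0.012258·(1.317802 − 1.300000) / (0.012258 − (-0.139914)) = 1.317802 − (0.000218)/(0.152172) = 1.316368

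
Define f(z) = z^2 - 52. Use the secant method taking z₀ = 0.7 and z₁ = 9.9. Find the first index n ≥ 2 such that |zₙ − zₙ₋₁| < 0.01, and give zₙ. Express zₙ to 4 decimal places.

f(0.7) = -51.510000, f(9.9) = 46.010000
z₂ = 9.900000 − 46.010000·(9.200000)/(97.520000) = 5.559434;  |Δ| = 4.340566
f(5.559434) = -21.092694
z₃ = 5.559434 − (-21.092694)·(-4.340566)/(-67.102694) = 6.923824;  |Δ| = 1.364390
f(6.923824) = -4.060665
z₄ = 6.923824 − (-4.060665)·(1.364390)/(17.032030) = 7.249113;  |Δ| = 0.325289
f(7.249113) = 0.549634
z₅ = 7.249113 − 0.549634·(0.325289)/(4.610298) = 7.210332;  |Δ| = 0.038781
f(7.210332) = -0.011111
z₆ = 7.210332 − (-0.011111)·(-0.038781)/(-0.560745) = 7.211101;  |Δ| = 0.000768
|z₆ − z₅| = 0.000768 < 0.01

n = 6, zₙ = 7.2111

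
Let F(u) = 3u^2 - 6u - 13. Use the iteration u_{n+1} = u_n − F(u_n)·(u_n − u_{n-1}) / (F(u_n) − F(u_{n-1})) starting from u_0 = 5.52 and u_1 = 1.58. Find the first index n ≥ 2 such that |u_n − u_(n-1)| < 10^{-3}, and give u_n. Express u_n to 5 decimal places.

F(5.52) = 45.2912000, F(1.58) = -14.9908000
u_2 = 1.5800000 − (-14.9908000)·(-3.9400000)/(-60.2820000) = 2.5597908;  |Δ| = 0.9797908
F(2.5597908) = -8.7011575
u_3 = 2.5597908 − (-8.7011575)·(0.9797908)/(6.2896425) = 3.9152438;  |Δ| = 1.3554530
F(3.9152438) = 9.4959394
u_4 = 3.9152438 − 9.4959394·(1.3554530)/(18.1970969) = 3.2079167;  |Δ| = 0.7073271
F(3.2079167) = -1.3753110
u_5 = 3.2079167 − (-1.3753110)·(-0.7073271)/(-10.8712503) = 3.2974000;  |Δ| = 0.0894832
F(3.2974000) = -0.1658600
u_6 = 3.2974000 − (-0.1658600)·(0.0894832)/(1.2094510) = 3.3096714;  |Δ| = 0.0122714
F(3.3096714) = 0.0037460
u_7 = 3.3096714 − 0.0037460·(0.0122714)/(0.1696060) = 3.3094004;  |Δ| = 0.0002710
|u_7 − u_6| = 0.0002710 < 10^{-3}

n = 7, u_n = 3.30940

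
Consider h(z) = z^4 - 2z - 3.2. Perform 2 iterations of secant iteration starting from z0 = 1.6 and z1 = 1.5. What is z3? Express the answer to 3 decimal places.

1.589

h(1.6) = 0.15360, h(1.5) = -1.13750
z2 = 1.50000 − (-1.13750)·(1.50000 − 1.60000) / (-1.13750 − 0.15360) = 1.50000 − (0.11375)/(-1.29110) = 1.58810
h(1.58810) = -0.01536
z3 = 1.58810 − (-0.01536)·(1.58810 − 1.50000) / (-0.01536 − (-1.13750)) = 1.58810 − (-0.00135)/(1.12214) = 1.58931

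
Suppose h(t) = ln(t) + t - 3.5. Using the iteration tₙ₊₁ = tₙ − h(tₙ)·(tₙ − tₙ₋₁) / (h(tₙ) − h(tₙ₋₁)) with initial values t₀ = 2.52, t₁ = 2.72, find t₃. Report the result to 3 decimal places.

h(2.52) = -0.05574, h(2.72) = 0.22063
t₂ = 2.72000 − 0.22063·(2.72000 − 2.52000) / (0.22063 − (-0.05574)) = 2.72000 − (0.04413)/(0.27637) = 2.56034
h(2.56034) = 0.00048
t₃ = 2.56034 − 0.00048·(2.56034 − 2.72000) / (0.00048 − 0.22063) = 2.56034 − (-0.00008)/(-0.22016) = 2.55999

2.560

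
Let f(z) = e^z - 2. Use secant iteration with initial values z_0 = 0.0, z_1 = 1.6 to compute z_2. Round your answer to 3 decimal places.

f(0.0) = -1.00000, f(1.6) = 2.95303
z_2 = 1.60000 − 2.95303·(1.60000 − 0.00000) / (2.95303 − (-1.00000)) = 1.60000 − (4.72485)/(3.95303) = 0.40475

0.405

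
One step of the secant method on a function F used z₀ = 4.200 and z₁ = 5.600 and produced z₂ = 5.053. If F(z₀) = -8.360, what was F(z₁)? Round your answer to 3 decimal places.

5.361

The secant line through (4.200, -8.360) and (5.600, F(z₁)) crosses zero at z₂ = 5.053.
So (4.200, -8.360), (5.600, F(z₁)), (5.053, 0) are collinear:
F(z₁) = -8.360 · (5.600 − 5.053) / (4.200 − 5.053) = -8.360 · (0.54700)/(-0.85300) = 5.36098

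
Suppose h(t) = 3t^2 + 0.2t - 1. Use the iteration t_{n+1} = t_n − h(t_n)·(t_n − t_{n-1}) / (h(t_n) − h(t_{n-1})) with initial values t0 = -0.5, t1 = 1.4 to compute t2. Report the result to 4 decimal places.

-0.3793

h(-0.5) = -0.350000, h(1.4) = 5.160000
t2 = 1.400000 − 5.160000·(1.400000 − (-0.500000)) / (5.160000 − (-0.350000)) = 1.400000 − (9.804000)/(5.510000) = -0.379310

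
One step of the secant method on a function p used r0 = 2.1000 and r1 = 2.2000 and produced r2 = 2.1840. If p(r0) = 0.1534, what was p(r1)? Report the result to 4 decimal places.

-0.0292

The secant line through (2.1000, 0.1534) and (2.2000, p(r1)) crosses zero at r2 = 2.1840.
So (2.1000, 0.1534), (2.2000, p(r1)), (2.1840, 0) are collinear:
p(r1) = 0.1534 · (2.2000 − 2.1840) / (2.1000 − 2.1840) = 0.1534 · (0.016000)/(-0.084000) = -0.029219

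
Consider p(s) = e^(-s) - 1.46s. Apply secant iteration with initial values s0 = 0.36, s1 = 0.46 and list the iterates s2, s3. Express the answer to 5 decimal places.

0.44102, 0.44078

p(0.36) = 0.1720763, p(0.46) = -0.0403164
s2 = 0.4600000 − (-0.0403164)·(0.4600000 − 0.3600000) / (-0.0403164 − 0.1720763) = 0.4600000 − (-0.0040316)/(-0.2123927) = 0.4410180
p(0.4410180) = -0.0005052
s3 = 0.4410180 − (-0.0005052)·(0.4410180 − 0.4600000) / (-0.0005052 − (-0.0403164)) = 0.4410180 − (0.0000096)/(0.0398112) = 0.4407771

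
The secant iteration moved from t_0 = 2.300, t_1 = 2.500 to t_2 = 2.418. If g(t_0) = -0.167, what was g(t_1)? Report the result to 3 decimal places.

0.116

The secant line through (2.300, -0.167) and (2.500, g(t_1)) crosses zero at t_2 = 2.418.
So (2.300, -0.167), (2.500, g(t_1)), (2.418, 0) are collinear:
g(t_1) = -0.167 · (2.500 − 2.418) / (2.300 − 2.418) = -0.167 · (0.08200)/(-0.11800) = 0.11605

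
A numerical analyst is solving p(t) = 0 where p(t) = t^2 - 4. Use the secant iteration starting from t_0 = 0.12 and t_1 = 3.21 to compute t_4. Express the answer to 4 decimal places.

2.0398

p(0.12) = -3.985600, p(3.21) = 6.304100
t_2 = 3.210000 − 6.304100·(3.210000 − 0.120000) / (6.304100 − (-3.985600)) = 3.210000 − (19.479669)/(10.289700) = 1.316877
p(1.316877) = -2.265835
t_3 = 1.316877 − (-2.265835)·(1.316877 − 3.210000) / (-2.265835 − 6.304100) = 1.316877 − (4.289505)/(-8.569935) = 1.817406
p(1.817406) = -0.697034
t_4 = 1.817406 − (-0.697034)·(1.817406 − 1.316877) / (-0.697034 − (-2.265835)) = 1.817406 − (-0.348886)/(1.568801) = 2.039797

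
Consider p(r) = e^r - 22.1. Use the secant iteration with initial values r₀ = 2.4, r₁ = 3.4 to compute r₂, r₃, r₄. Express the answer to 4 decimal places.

2.9848, 3.0793, 3.0965

p(2.4) = -11.076824, p(3.4) = 7.864100
r₂ = 3.400000 − 7.864100·(3.400000 − 2.400000) / (7.864100 − (-11.076824)) = 3.400000 − (7.864100)/(18.940924) = 2.984809
p(2.984809) = -2.317276
r₃ = 2.984809 − (-2.317276)·(2.984809 − 3.400000) / (-2.317276 − 7.864100) = 2.984809 − (0.962112)/(-10.181376) = 3.079306
p(3.079306) = -0.356686
r₄ = 3.079306 − (-0.356686)·(3.079306 − 2.984809) / (-0.356686 − (-2.317276)) = 3.079306 − (-0.033706)/(1.960589) = 3.096498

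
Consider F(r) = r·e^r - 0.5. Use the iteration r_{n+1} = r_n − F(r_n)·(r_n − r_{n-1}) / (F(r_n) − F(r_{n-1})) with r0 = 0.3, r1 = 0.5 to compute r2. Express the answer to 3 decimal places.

0.345

F(0.3) = -0.09504, F(0.5) = 0.32436
r2 = 0.50000 − 0.32436·(0.50000 − 0.30000) / (0.32436 − (-0.09504)) = 0.50000 − (0.06487)/(0.41940) = 0.34532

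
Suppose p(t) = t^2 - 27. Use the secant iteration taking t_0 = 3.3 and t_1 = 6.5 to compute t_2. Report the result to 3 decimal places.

p(3.3) = -16.11000, p(6.5) = 15.25000
t_2 = 6.50000 − 15.25000·(6.50000 − 3.30000) / (15.25000 − (-16.11000)) = 6.50000 − (48.80000)/(31.36000) = 4.94388

4.944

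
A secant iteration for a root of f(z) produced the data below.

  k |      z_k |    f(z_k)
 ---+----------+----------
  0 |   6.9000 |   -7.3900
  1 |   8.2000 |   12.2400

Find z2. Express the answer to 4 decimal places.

7.3894

z2 = 8.2000 − 12.2400·(8.2000 − 6.9000) / (12.2400 − (-7.3900))
   = 8.2000 − (15.912000)/(19.630000) = 7.389404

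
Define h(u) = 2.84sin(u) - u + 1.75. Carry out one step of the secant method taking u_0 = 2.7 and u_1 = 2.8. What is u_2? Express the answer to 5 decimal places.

2.77278

h(2.7) = 0.2637589, h(2.8) = -0.0986337
u_2 = 2.8000000 − (-0.0986337)·(2.8000000 − 2.7000000) / (-0.0986337 − 0.2637589) = 2.8000000 − (-0.0098634)/(-0.3623925) = 2.7727826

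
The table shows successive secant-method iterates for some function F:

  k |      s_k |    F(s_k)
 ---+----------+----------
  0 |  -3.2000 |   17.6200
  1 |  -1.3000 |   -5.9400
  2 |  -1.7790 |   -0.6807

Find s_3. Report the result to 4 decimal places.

-1.8410

s_3 = -1.7790 − (-0.6807)·(-1.7790 − (-1.3000)) / (-0.6807 − (-5.9400))
   = -1.7790 − (0.326055)/(5.259300) = -1.840996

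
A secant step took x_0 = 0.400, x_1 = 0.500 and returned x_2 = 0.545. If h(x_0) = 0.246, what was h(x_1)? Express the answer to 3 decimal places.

0.076

The secant line through (0.400, 0.246) and (0.500, h(x_1)) crosses zero at x_2 = 0.545.
So (0.400, 0.246), (0.500, h(x_1)), (0.545, 0) are collinear:
h(x_1) = 0.246 · (0.500 − 0.545) / (0.400 − 0.545) = 0.246 · (-0.04500)/(-0.14500) = 0.07634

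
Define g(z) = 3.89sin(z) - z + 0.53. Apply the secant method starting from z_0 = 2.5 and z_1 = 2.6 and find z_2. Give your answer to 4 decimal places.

g(2.5) = 0.358057, g(2.6) = -0.064700
z_2 = 2.600000 − (-0.064700)·(2.600000 − 2.500000) / (-0.064700 − 0.358057) = 2.600000 − (-0.006470)/(-0.422756) = 2.584696

2.5847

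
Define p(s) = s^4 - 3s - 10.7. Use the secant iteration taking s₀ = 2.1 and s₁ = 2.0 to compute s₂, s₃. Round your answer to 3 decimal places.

2.022, 2.024

p(2.1) = 2.44810, p(2.0) = -0.70000
s₂ = 2.00000 − (-0.70000)·(2.00000 − 2.10000) / (-0.70000 − 2.44810) = 2.00000 − (0.07000)/(-3.14810) = 2.02224
p(2.02224) = -0.04321
s₃ = 2.02224 − (-0.04321)·(2.02224 − 2.00000) / (-0.04321 − (-0.70000)) = 2.02224 − (-0.00096)/(0.65679) = 2.02370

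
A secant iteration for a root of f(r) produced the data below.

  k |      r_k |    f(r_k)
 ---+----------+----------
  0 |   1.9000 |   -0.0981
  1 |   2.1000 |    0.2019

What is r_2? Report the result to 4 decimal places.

r_2 = 2.1000 − 0.2019·(2.1000 − 1.9000) / (0.2019 − (-0.0981))
   = 2.1000 − (0.040380)/(0.300000) = 1.965400

1.9654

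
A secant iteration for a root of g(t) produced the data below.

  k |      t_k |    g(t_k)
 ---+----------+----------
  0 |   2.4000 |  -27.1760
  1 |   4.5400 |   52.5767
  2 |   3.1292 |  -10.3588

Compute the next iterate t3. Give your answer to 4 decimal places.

3.3614

t3 = 3.1292 − (-10.3588)·(3.1292 − 4.5400) / (-10.3588 − 52.5767)
   = 3.1292 − (14.614195)/(-62.935500) = 3.361409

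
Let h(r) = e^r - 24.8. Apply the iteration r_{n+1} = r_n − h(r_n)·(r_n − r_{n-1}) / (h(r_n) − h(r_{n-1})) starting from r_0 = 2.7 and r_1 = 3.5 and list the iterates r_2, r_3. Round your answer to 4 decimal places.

h(2.7) = -9.920268, h(3.5) = 8.315452
r_2 = 3.500000 − 8.315452·(3.500000 − 2.700000) / (8.315452 − (-9.920268)) = 3.500000 − (6.652362)/(18.235720) = 3.135202
h(3.135202) = -1.806729
r_3 = 3.135202 − (-1.806729)·(3.135202 − 3.500000) / (-1.806729 − 8.315452) = 3.135202 − (0.659092)/(-10.122181) = 3.200315

3.1352, 3.2003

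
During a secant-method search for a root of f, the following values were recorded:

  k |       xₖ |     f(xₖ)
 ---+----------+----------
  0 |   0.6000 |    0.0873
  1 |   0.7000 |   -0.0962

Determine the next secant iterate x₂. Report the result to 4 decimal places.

0.6476

x₂ = 0.7000 − (-0.0962)·(0.7000 − 0.6000) / (-0.0962 − 0.0873)
   = 0.7000 − (-0.009620)/(-0.183500) = 0.647575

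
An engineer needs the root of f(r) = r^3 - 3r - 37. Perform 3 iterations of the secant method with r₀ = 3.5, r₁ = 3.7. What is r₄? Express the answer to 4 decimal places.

3.6316

f(3.5) = -4.625000, f(3.7) = 2.553000
r₂ = 3.700000 − 2.553000·(3.700000 − 3.500000) / (2.553000 − (-4.625000)) = 3.700000 − (0.510600)/(7.178000) = 3.628866
f(3.628866) = -0.099266
r₃ = 3.628866 − (-0.099266)·(3.628866 − 3.700000) / (-0.099266 − 2.553000) = 3.628866 − (0.007061)/(-2.652266) = 3.631528
f(3.631528) = -0.001998
r₄ = 3.631528 − (-0.001998)·(3.631528 − 3.628866) / (-0.001998 − (-0.099266)) = 3.631528 − (-0.000005)/(0.097268) = 3.631583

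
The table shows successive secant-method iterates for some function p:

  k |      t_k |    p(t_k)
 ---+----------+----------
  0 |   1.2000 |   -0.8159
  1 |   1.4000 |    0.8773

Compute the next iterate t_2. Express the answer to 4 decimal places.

t_2 = 1.4000 − 0.8773·(1.4000 − 1.2000) / (0.8773 − (-0.8159))
   = 1.4000 − (0.175460)/(1.693200) = 1.296374

1.2964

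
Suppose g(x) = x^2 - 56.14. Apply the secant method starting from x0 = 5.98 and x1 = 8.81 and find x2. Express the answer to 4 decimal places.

g(5.98) = -20.379600, g(8.81) = 21.476100
x2 = 8.810000 − 21.476100·(8.810000 − 5.980000) / (21.476100 − (-20.379600)) = 8.810000 − (60.777363)/(41.855700) = 7.357931

7.3579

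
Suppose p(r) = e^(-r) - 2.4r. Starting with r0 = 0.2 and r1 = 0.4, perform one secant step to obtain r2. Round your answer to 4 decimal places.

0.3078

p(0.2) = 0.338731, p(0.4) = -0.289680
r2 = 0.400000 − (-0.289680)·(0.400000 − 0.200000) / (-0.289680 − 0.338731) = 0.400000 − (-0.057936)/(-0.628411) = 0.307806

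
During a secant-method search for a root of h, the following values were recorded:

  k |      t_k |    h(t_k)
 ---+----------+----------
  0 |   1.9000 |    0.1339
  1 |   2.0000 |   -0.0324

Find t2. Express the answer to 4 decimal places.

1.9805

t2 = 2.0000 − (-0.0324)·(2.0000 − 1.9000) / (-0.0324 − 0.1339)
   = 2.0000 − (-0.003240)/(-0.166300) = 1.980517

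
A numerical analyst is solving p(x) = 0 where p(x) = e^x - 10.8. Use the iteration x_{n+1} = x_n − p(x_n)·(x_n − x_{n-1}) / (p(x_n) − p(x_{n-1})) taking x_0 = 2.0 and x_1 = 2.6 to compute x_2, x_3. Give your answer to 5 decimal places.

2.33690, 2.37499

p(2.0) = -3.4109439, p(2.6) = 2.6637380
x_2 = 2.6000000 − 2.6637380·(2.6000000 − 2.0000000) / (2.6637380 − (-3.4109439)) = 2.6000000 − (1.5982428)/(6.0746819) = 2.3369010
p(2.3369010) = -0.4508852
x_3 = 2.3369010 − (-0.4508852)·(2.3369010 − 2.6000000) / (-0.4508852 − 2.6637380) = 2.3369010 − (0.1186275)/(-3.1146233) = 2.3749882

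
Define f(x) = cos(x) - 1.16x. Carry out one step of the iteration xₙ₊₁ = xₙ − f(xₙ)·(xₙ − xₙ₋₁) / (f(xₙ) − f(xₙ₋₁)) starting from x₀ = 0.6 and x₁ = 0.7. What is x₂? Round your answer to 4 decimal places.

f(0.6) = 0.129336, f(0.7) = -0.047158
x₂ = 0.700000 − (-0.047158)·(0.700000 − 0.600000) / (-0.047158 − 0.129336) = 0.700000 − (-0.004716)/(-0.176493) = 0.673281

0.6733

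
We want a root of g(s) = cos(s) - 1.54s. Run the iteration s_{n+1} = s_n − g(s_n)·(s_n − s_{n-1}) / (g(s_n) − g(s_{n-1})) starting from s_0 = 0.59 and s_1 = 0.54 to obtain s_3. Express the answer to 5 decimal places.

g(0.59) = -0.0776593, g(0.54) = 0.0261087
s_2 = 0.5400000 − 0.0261087·(0.5400000 − 0.5900000) / (0.0261087 − (-0.0776593)) = 0.5400000 − (-0.0013054)/(0.1037680) = 0.5525803
g(0.5525803) = 0.0001993
s_3 = 0.5525803 − 0.0001993·(0.5525803 − 0.5400000) / (0.0001993 − 0.0261087) = 0.5525803 − (0.0000025)/(-0.0259094) = 0.5526771

0.55268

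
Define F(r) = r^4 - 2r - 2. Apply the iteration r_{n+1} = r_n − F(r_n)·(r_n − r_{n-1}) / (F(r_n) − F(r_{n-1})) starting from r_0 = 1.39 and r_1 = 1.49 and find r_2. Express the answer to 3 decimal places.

1.495

F(1.39) = -1.04699, F(1.49) = -0.05116
r_2 = 1.49000 − (-0.05116)·(1.49000 − 1.39000) / (-0.05116 − (-1.04699)) = 1.49000 − (-0.00512)/(0.99583) = 1.49514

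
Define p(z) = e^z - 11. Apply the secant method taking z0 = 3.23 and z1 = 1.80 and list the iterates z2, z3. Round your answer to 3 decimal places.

2.168, 2.477

p(3.23) = 14.27966, p(1.80) = -4.95035
z2 = 1.80000 − (-4.95035)·(1.80000 − 3.23000) / (-4.95035 − 14.27966) = 1.80000 − (7.07900)/(-19.23001) = 2.16812
p(2.16812) = -2.25814
z3 = 2.16812 − (-2.25814)·(2.16812 − 1.80000) / (-2.25814 − (-4.95035)) = 2.16812 − (-0.83127)/(2.69221) = 2.47689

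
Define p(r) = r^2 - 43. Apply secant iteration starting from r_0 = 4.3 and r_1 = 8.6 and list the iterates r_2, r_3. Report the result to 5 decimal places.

6.20000, 6.50811

p(4.3) = -24.5100000, p(8.6) = 30.9600000
r_2 = 8.6000000 − 30.9600000·(8.6000000 − 4.3000000) / (30.9600000 − (-24.5100000)) = 8.6000000 − (133.1280000)/(55.4700000) = 6.2000000
p(6.2000000) = -4.5600000
r_3 = 6.2000000 − (-4.5600000)·(6.2000000 − 8.6000000) / (-4.5600000 − 30.9600000) = 6.2000000 − (10.9440000)/(-35.5200000) = 6.5081081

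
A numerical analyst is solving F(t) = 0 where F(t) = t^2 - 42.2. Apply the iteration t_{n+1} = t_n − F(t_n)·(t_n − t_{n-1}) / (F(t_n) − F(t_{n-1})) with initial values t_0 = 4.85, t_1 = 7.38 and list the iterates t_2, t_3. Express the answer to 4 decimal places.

6.3772, 6.4885

F(4.85) = -18.677500, F(7.38) = 12.264400
t_2 = 7.380000 − 12.264400·(7.380000 − 4.850000) / (12.264400 − (-18.677500)) = 7.380000 − (31.028932)/(30.941900) = 6.377187
F(6.377187) = -1.531483
t_3 = 6.377187 − (-1.531483)·(6.377187 − 7.380000) / (-1.531483 − 12.264400) = 6.377187 − (1.535791)/(-13.795883) = 6.488510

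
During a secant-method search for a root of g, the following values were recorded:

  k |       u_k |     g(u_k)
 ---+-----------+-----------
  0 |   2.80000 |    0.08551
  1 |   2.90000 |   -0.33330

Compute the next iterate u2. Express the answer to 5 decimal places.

2.82042

u2 = 2.90000 − (-0.33330)·(2.90000 − 2.80000) / (-0.33330 − 0.08551)
   = 2.90000 − (-0.0333300)/(-0.4188100) = 2.8204174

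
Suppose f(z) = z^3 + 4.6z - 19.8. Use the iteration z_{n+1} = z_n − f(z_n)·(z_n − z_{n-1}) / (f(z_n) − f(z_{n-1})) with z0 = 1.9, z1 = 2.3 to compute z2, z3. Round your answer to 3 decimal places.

2.135, 2.148

f(1.9) = -4.20100, f(2.3) = 2.94700
z2 = 2.30000 − 2.94700·(2.30000 − 1.90000) / (2.94700 − (-4.20100)) = 2.30000 − (1.17880)/(7.14800) = 2.13509
f(2.13509) = -0.24560
z3 = 2.13509 − (-0.24560)·(2.13509 − 2.30000) / (-0.24560 − 2.94700) = 2.13509 − (0.04050)/(-3.19260) = 2.14777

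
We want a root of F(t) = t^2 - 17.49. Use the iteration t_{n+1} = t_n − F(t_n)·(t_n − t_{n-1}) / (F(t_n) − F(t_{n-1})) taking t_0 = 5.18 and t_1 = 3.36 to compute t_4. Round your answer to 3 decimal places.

F(5.18) = 9.34240, F(3.36) = -6.20040
t_2 = 3.36000 − (-6.20040)·(3.36000 − 5.18000) / (-6.20040 − 9.34240) = 3.36000 − (11.28473)/(-15.54280) = 4.08604
F(4.08604) = -0.79426
t_3 = 4.08604 − (-0.79426)·(4.08604 − 3.36000) / (-0.79426 − (-6.20040)) = 4.08604 − (-0.57667)/(5.40614) = 4.19271
F(4.19271) = 0.08882
t_4 = 4.19271 − 0.08882·(4.19271 − 4.08604) / (0.08882 − (-0.79426)) = 4.19271 − (0.00947)/(0.88308) = 4.18198

4.182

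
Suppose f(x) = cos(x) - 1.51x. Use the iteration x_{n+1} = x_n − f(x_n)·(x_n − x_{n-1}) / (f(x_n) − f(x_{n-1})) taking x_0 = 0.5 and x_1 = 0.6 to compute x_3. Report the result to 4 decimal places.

f(0.5) = 0.122583, f(0.6) = -0.080664
x_2 = 0.600000 − (-0.080664)·(0.600000 − 0.500000) / (-0.080664 − 0.122583) = 0.600000 − (-0.008066)/(-0.203247) = 0.560312
f(0.560312) = 0.001018
x_3 = 0.560312 − 0.001018·(0.560312 − 0.600000) / (0.001018 − (-0.080664)) = 0.560312 − (-0.000040)/(0.081682) = 0.560807

0.5608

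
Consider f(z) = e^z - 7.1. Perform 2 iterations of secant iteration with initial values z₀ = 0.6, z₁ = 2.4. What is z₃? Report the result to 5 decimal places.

f(0.6) = -5.2778812, f(2.4) = 3.9231764
z₂ = 2.4000000 − 3.9231764·(2.4000000 − 0.6000000) / (3.9231764 − (-5.2778812)) = 2.4000000 − (7.0617175)/(9.2010576) = 1.6325102
f(1.6325102) = -1.9832972
z₃ = 1.6325102 − (-1.9832972)·(1.6325102 − 2.4000000) / (-1.9832972 − 3.9231764) = 1.6325102 − (1.5221603)/(-5.9064736) = 1.8902207

1.89022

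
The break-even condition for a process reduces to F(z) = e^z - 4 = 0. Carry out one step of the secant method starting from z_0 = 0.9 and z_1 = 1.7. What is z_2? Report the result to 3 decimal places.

1.309

F(0.9) = -1.54040, F(1.7) = 1.47395
z_2 = 1.70000 − 1.47395·(1.70000 − 0.90000) / (1.47395 − (-1.54040)) = 1.70000 − (1.17916)/(3.01434) = 1.30882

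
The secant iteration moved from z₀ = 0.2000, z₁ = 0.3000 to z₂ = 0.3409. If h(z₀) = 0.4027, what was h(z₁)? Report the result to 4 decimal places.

0.1169

The secant line through (0.2000, 0.4027) and (0.3000, h(z₁)) crosses zero at z₂ = 0.3409.
So (0.2000, 0.4027), (0.3000, h(z₁)), (0.3409, 0) are collinear:
h(z₁) = 0.4027 · (0.3000 − 0.3409) / (0.2000 − 0.3409) = 0.4027 · (-0.040900)/(-0.140900) = 0.116894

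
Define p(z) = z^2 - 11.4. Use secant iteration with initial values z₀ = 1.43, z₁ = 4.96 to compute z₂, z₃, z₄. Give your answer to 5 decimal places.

2.89402, 3.27913, 3.38399

p(1.43) = -9.3551000, p(4.96) = 13.2016000
z₂ = 4.9600000 − 13.2016000·(4.9600000 − 1.4300000) / (13.2016000 − (-9.3551000)) = 4.9600000 − (46.6016480)/(22.5567000) = 2.8940219
p(2.8940219) = -3.0246372
z₃ = 2.8940219 − (-3.0246372)·(2.8940219 − 4.9600000) / (-3.0246372 − 13.2016000) = 2.8940219 − (6.2488342)/(-16.2262372) = 3.2791287
p(3.2791287) = -0.6473150
z₄ = 3.2791287 − (-0.6473150)·(3.2791287 − 2.8940219) / (-0.6473150 − (-3.0246372)) = 3.2791287 − (-0.2492854)/(2.3773222) = 3.3839884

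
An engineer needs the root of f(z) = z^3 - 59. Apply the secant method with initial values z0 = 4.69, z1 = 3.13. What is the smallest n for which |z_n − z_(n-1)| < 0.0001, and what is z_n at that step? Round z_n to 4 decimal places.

f(4.69) = 44.161709, f(3.13) = -28.335703
z2 = 3.130000 − (-28.335703)·(-1.560000)/(-72.497412) = 3.739728;  |Δ| = 0.609728
f(3.739728) = -6.697792
z3 = 3.739728 − (-6.697792)·(0.609728)/(21.637911) = 3.928463;  |Δ| = 0.188735
f(3.928463) = 1.627265
z4 = 3.928463 − 1.627265·(0.188735)/(8.325057) = 3.891572;  |Δ| = 0.036891
f(3.891572) = -0.064754
z5 = 3.891572 − (-0.064754)·(-0.036891)/(-1.692019) = 3.892984;  |Δ| = 0.001412
f(3.892984) = -0.000587
z6 = 3.892984 − (-0.000587)·(0.001412)/(0.064168) = 3.892996;  |Δ| = 0.000013
|z6 − z5| = 0.000013 < 0.0001

n = 6, z_n = 3.8930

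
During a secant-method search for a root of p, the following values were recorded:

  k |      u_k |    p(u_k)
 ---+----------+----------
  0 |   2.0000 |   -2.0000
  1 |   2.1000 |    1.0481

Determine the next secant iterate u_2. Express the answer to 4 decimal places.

2.0656

u_2 = 2.1000 − 1.0481·(2.1000 − 2.0000) / (1.0481 − (-2.0000))
   = 2.1000 − (0.104810)/(3.048100) = 2.065615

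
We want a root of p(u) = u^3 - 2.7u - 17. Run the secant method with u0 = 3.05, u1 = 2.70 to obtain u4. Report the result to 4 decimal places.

p(3.05) = 3.137625, p(2.70) = -4.607000
u2 = 2.700000 − (-4.607000)·(2.700000 − 3.050000) / (-4.607000 − 3.137625) = 2.700000 − (1.612450)/(-7.744625) = 2.908202
p(2.908202) = -0.255613
u3 = 2.908202 − (-0.255613)·(2.908202 − 2.700000) / (-0.255613 − (-4.607000)) = 2.908202 − (-0.053219)/(4.351387) = 2.920433
p(2.920433) = 0.022993
u4 = 2.920433 − 0.022993·(2.920433 − 2.908202) / (0.022993 − (-0.255613)) = 2.920433 − (0.000281)/(0.278606) = 2.919423

2.9194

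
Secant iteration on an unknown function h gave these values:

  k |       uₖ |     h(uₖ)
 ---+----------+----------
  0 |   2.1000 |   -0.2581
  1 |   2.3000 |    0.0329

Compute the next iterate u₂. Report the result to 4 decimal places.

2.2774

u₂ = 2.3000 − 0.0329·(2.3000 − 2.1000) / (0.0329 − (-0.2581))
   = 2.3000 − (0.006580)/(0.291000) = 2.277388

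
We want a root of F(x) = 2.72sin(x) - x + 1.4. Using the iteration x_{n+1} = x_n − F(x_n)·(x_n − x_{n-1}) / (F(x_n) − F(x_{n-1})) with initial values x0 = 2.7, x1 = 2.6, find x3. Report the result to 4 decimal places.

F(2.7) = -0.137527, F(2.6) = 0.202164
x2 = 2.600000 − 0.202164·(2.600000 − 2.700000) / (0.202164 − (-0.137527)) = 2.600000 − (-0.020216)/(0.339690) = 2.659514
F(2.659514) = 0.001537
x3 = 2.659514 − 0.001537·(2.659514 − 2.600000) / (0.001537 − 0.202164) = 2.659514 − (0.000091)/(-0.200626) = 2.659970

2.6600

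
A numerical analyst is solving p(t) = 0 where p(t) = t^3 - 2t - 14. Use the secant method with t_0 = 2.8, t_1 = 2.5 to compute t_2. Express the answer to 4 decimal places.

p(2.8) = 2.352000, p(2.5) = -3.375000
t_2 = 2.500000 − (-3.375000)·(2.500000 − 2.800000) / (-3.375000 − 2.352000) = 2.500000 − (1.012500)/(-5.727000) = 2.676794

2.6768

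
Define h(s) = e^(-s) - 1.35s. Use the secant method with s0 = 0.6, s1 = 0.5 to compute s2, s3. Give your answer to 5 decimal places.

h(0.6) = -0.2611884, h(0.5) = -0.0684693
s2 = 0.5000000 − (-0.0684693)·(0.5000000 − 0.6000000) / (-0.0684693 − (-0.2611884)) = 0.5000000 − (0.0068469)/(0.1927190) = 0.4644719
h(0.4644719) = 0.0014298
s3 = 0.4644719 − 0.0014298·(0.4644719 − 0.5000000) / (0.0014298 − (-0.0684693)) = 0.4644719 − (-0.0000508)/(0.0698991) = 0.4651987

0.46447, 0.46520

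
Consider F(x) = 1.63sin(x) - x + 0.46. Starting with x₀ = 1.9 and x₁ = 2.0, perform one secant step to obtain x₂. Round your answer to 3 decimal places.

1.964

F(1.9) = 0.10247, F(2.0) = -0.05785
x₂ = 2.00000 − (-0.05785)·(2.00000 − 1.90000) / (-0.05785 − 0.10247) = 2.00000 − (-0.00578)/(-0.16031) = 1.96392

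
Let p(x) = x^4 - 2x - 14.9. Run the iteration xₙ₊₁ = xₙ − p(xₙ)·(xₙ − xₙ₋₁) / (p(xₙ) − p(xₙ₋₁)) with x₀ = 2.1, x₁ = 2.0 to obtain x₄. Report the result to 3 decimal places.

p(2.1) = 0.34810, p(2.0) = -2.90000
x₂ = 2.00000 − (-2.90000)·(2.00000 − 2.10000) / (-2.90000 − 0.34810) = 2.00000 − (0.29000)/(-3.24810) = 2.08928
p(2.08928) = -0.02444
x₃ = 2.08928 − (-0.02444)·(2.08928 − 2.00000) / (-0.02444 − (-2.90000)) = 2.08928 − (-0.00218)/(2.87556) = 2.09004
p(2.09004) = 0.00174
x₄ = 2.09004 − 0.00174·(2.09004 − 2.08928) / (0.00174 − (-0.02444)) = 2.09004 − (0.00000)/(0.02618) = 2.08999

2.090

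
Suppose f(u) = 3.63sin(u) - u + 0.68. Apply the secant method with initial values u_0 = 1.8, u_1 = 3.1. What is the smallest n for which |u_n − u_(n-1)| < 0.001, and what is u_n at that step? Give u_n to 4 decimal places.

f(1.8) = 2.415067, f(3.1) = -2.269062
u_2 = 3.100000 − (-2.269062)·(1.300000)/(-4.684129) = 2.470261;  |Δ| = 0.629739
f(2.470261) = 0.467707
u_3 = 2.470261 − 0.467707·(-0.629739)/(2.736769) = 2.577881;  |Δ| = 0.107621
f(2.577881) = 0.041725
u_4 = 2.577881 − 0.041725·(0.107621)/(-0.425981) = 2.588423;  |Δ| = 0.010542
f(2.588423) = -0.001269
u_5 = 2.588423 − (-0.001269)·(0.010542)/(-0.042994) = 2.588112;  |Δ| = 0.000311
|u_5 − u_4| = 0.000311 < 0.001

n = 5, u_n = 2.5881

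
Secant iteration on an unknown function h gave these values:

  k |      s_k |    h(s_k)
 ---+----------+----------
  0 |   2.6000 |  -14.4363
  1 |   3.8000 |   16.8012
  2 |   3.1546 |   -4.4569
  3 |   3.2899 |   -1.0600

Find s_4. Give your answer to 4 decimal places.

s_4 = 3.2899 − (-1.0600)·(3.2899 − 3.1546) / (-1.0600 − (-4.4569))
   = 3.2899 − (-0.143418)/(3.396900) = 3.332120

3.3321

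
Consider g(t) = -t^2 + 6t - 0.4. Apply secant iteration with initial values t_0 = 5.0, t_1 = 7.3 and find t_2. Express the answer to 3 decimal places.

5.730

g(5.0) = 4.60000, g(7.3) = -9.89000
t_2 = 7.30000 − (-9.89000)·(7.30000 − 5.00000) / (-9.89000 − 4.60000) = 7.30000 − (-22.74700)/(-14.49000) = 5.73016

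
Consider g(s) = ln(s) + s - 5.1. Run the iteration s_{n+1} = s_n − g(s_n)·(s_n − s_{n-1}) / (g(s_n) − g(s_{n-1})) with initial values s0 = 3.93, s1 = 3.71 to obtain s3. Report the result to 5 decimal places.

g(3.93) = 0.1986394, g(3.71) = -0.0789681
s2 = 3.7100000 − (-0.0789681)·(3.7100000 − 3.9300000) / (-0.0789681 − 0.1986394) = 3.7100000 − (0.0173730)/(-0.2776075) = 3.7725811
g(3.7725811) = 0.0003405
s3 = 3.7725811 − 0.0003405·(3.7725811 − 3.7100000) / (0.0003405 − (-0.0789681)) = 3.7725811 − (0.0000213)/(0.0793086) = 3.7723124

3.77231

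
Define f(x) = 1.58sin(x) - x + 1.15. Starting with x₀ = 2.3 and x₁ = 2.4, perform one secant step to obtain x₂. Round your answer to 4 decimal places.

2.3134

f(2.3) = 0.028214, f(2.4) = -0.182768
x₂ = 2.400000 − (-0.182768)·(2.400000 − 2.300000) / (-0.182768 − 0.028214) = 2.400000 − (-0.018277)/(-0.210982) = 2.313373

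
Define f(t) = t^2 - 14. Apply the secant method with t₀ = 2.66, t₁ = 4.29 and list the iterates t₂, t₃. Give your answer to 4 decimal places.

3.6563, 3.7358

f(2.66) = -6.924400, f(4.29) = 4.404100
t₂ = 4.290000 − 4.404100·(4.290000 − 2.660000) / (4.404100 − (-6.924400)) = 4.290000 − (7.178683)/(11.328500) = 3.656317
f(3.656317) = -0.631349
t₃ = 3.656317 − (-0.631349)·(3.656317 − 4.290000) / (-0.631349 − 4.404100) = 3.656317 − (0.400076)/(-5.035449) = 3.735768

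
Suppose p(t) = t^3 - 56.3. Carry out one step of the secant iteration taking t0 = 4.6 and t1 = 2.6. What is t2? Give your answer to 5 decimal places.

3.57101

p(4.6) = 41.0360000, p(2.6) = -38.7240000
t2 = 2.6000000 − (-38.7240000)·(2.6000000 − 4.6000000) / (-38.7240000 − 41.0360000) = 2.6000000 − (77.4480000)/(-79.7600000) = 3.5710130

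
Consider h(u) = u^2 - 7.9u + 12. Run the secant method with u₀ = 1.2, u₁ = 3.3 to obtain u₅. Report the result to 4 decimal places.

2.0526

h(1.2) = 3.960000, h(3.3) = -3.180000
u₂ = 3.300000 − (-3.180000)·(3.300000 − 1.200000) / (-3.180000 − 3.960000) = 3.300000 − (-6.678000)/(-7.140000) = 2.364706
h(2.364706) = -1.089343
u₃ = 2.364706 − (-1.089343)·(2.364706 − 3.300000) / (-1.089343 − (-3.180000)) = 2.364706 − (1.018856)/(2.090657) = 1.877368
h(1.877368) = 0.693302
u₄ = 1.877368 − 0.693302·(1.877368 − 2.364706) / (0.693302 − (-1.089343)) = 1.877368 − (-0.337872)/(1.782644) = 2.066903
h(2.066903) = -0.056444
u₅ = 2.066903 − (-0.056444)·(2.066903 − 1.877368) / (-0.056444 − 0.693302) = 2.066903 − (-0.010698)/(-0.749746) = 2.052634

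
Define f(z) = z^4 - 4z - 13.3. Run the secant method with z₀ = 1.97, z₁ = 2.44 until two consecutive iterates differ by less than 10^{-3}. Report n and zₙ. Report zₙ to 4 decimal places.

f(1.97) = -6.118615, f(2.44) = 12.385353
z₂ = 2.440000 − 12.385353·(0.470000)/(18.503968) = 2.125413;  |Δ| = 0.314587
f(2.125413) = -1.394941
z₃ = 2.125413 − (-1.394941)·(-0.314587)/(-13.780294) = 2.157257;  |Δ| = 0.031845
f(2.157257) = -0.271553
z₄ = 2.157257 − (-0.271553)·(0.031845)/(1.123388) = 2.164955;  |Δ| = 0.007698
f(2.164955) = 0.008436
z₅ = 2.164955 − 0.008436·(0.007698)/(0.279989) = 2.164723;  |Δ| = 0.000232
|z₅ − z₄| = 0.000232 < 10^{-3}

n = 5, zₙ = 2.1647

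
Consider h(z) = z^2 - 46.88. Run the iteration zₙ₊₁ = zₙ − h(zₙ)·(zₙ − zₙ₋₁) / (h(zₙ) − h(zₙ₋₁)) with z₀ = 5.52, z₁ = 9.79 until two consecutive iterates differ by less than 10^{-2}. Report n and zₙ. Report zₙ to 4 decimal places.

h(5.52) = -16.409600, h(9.79) = 48.964100
z₂ = 9.790000 − 48.964100·(4.270000)/(65.373700) = 6.591822;  |Δ| = 3.198178
h(6.591822) = -3.427878
z₃ = 6.591822 − (-3.427878)·(-3.198178)/(-52.391978) = 6.801071;  |Δ| = 0.209249
h(6.801071) = -0.625430
z₄ = 6.801071 − (-0.625430)·(0.209249)/(2.802448) = 6.847770;  |Δ| = 0.046699
h(6.847770) = 0.011952
z₅ = 6.847770 − 0.011952·(0.046699)/(0.637382) = 6.846894;  |Δ| = 0.000876
|z₅ − z₄| = 0.000876 < 10^{-2}

n = 5, zₙ = 6.8469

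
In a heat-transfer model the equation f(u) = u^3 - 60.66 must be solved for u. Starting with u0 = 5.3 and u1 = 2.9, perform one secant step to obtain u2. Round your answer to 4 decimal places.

3.5993

f(5.3) = 88.217000, f(2.9) = -36.271000
u2 = 2.900000 − (-36.271000)·(2.900000 − 5.300000) / (-36.271000 − 88.217000) = 2.900000 − (87.050400)/(-124.488000) = 3.599267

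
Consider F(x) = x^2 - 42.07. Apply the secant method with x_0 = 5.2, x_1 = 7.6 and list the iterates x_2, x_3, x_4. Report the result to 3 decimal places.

F(5.2) = -15.03000, F(7.6) = 15.69000
x_2 = 7.60000 − 15.69000·(7.60000 − 5.20000) / (15.69000 − (-15.03000)) = 7.60000 − (37.65600)/(30.72000) = 6.37422
F(6.37422) = -1.43934
x_3 = 6.37422 − (-1.43934)·(6.37422 − 7.60000) / (-1.43934 − 15.69000) = 6.37422 − (1.76431)/(-17.12934) = 6.47722
F(6.47722) = -0.11565
x_4 = 6.47722 − (-0.11565)·(6.47722 − 6.37422) / (-0.11565 − (-1.43934)) = 6.47722 − (-0.01191)/(1.32369) = 6.48622

6.374, 6.477, 6.486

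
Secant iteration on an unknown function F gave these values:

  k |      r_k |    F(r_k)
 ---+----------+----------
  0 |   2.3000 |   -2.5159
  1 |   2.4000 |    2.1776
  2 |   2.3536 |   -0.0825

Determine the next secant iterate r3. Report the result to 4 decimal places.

r3 = 2.3536 − (-0.0825)·(2.3536 − 2.4000) / (-0.0825 − 2.1776)
   = 2.3536 − (0.003828)/(-2.260100) = 2.355294

2.3553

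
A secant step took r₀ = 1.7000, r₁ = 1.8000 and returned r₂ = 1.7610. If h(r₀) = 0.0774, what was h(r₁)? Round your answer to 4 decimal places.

-0.0495

The secant line through (1.7000, 0.0774) and (1.8000, h(r₁)) crosses zero at r₂ = 1.7610.
So (1.7000, 0.0774), (1.8000, h(r₁)), (1.7610, 0) are collinear:
h(r₁) = 0.0774 · (1.8000 − 1.7610) / (1.7000 − 1.7610) = 0.0774 · (0.039000)/(-0.061000) = -0.049485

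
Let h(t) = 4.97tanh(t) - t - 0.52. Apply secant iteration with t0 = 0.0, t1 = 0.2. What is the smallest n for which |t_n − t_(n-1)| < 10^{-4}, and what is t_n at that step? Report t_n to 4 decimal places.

n = 4, t_n = 0.1319

h(0.0) = -0.520000, h(0.2) = 0.260955
t2 = 0.200000 − 0.260955·(0.200000)/(0.780955) = 0.133170;  |Δ| = 0.066830
h(0.133170) = 0.004801
t3 = 0.133170 − 0.004801·(-0.066830)/(-0.256155) = 0.131918;  |Δ| = 0.001253
h(0.131918) = -0.000064
t4 = 0.131918 − (-0.000064)·(-0.001253)/(-0.004864) = 0.131934;  |Δ| = 0.000016
|t4 − t3| = 0.000016 < 10^{-4}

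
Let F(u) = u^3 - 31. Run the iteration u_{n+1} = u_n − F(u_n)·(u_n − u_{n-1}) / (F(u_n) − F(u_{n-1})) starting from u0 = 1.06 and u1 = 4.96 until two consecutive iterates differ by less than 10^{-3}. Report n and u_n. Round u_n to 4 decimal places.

n = 8, u_n = 3.1414

F(1.06) = -29.808984, F(4.96) = 91.023936
u2 = 4.960000 − 91.023936·(3.900000)/(120.832920) = 2.022114;  |Δ| = 2.937886
F(2.022114) = -22.731688
u3 = 2.022114 − (-22.731688)·(-2.937886)/(-113.755624) = 2.609189;  |Δ| = 0.587075
F(2.609189) = -13.236984
u4 = 2.609189 − (-13.236984)·(0.587075)/(9.494703) = 3.427657;  |Δ| = 0.818467
F(3.427657) = 9.270954
u5 = 3.427657 − 9.270954·(0.818467)/(22.507938) = 3.090532;  |Δ| = 0.337124
F(3.090532) = -1.481122
u6 = 3.090532 − (-1.481122)·(-0.337124)/(-10.752076) = 3.136972;  |Δ| = 0.046440
F(3.136972) = -0.130338
u7 = 3.136972 − (-0.130338)·(0.046440)/(1.350784) = 3.141453;  |Δ| = 0.004481
F(3.141453) = 0.002138
u8 = 3.141453 − 0.002138·(0.004481)/(0.132476) = 3.141381;  |Δ| = 0.000072
|u8 − u7| = 0.000072 < 10^{-3}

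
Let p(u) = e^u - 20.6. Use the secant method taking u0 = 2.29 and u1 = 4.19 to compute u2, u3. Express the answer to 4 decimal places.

p(2.29) = -10.725062, p(4.19) = 45.422791
u2 = 4.190000 − 45.422791·(4.190000 − 2.290000) / (45.422791 − (-10.725062)) = 4.190000 − (86.303303)/(56.147853) = 2.652928
p(2.652928) = -6.404460
u3 = 2.652928 − (-6.404460)·(2.652928 − 4.190000) / (-6.404460 − 45.422791) = 2.652928 − (9.844117)/(-51.827251) = 2.842869

2.6529, 2.8429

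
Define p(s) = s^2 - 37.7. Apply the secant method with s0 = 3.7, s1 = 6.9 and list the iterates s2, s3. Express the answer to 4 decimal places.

p(3.7) = -24.010000, p(6.9) = 9.910000
s2 = 6.900000 − 9.910000·(6.900000 − 3.700000) / (9.910000 − (-24.010000)) = 6.900000 − (31.712000)/(33.920000) = 5.965094
p(5.965094) = -2.117650
s3 = 5.965094 − (-2.117650)·(5.965094 − 6.900000) / (-2.117650 − 9.910000) = 5.965094 − (1.979803)/(-12.027650) = 6.129699

5.9651, 6.1297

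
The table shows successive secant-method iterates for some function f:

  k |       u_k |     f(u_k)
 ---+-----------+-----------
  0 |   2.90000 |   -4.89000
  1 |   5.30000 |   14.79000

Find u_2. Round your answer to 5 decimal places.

u_2 = 5.30000 − 14.79000·(5.30000 − 2.90000) / (14.79000 − (-4.89000))
   = 5.30000 − (35.4960000)/(19.6800000) = 3.4963415

3.49634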